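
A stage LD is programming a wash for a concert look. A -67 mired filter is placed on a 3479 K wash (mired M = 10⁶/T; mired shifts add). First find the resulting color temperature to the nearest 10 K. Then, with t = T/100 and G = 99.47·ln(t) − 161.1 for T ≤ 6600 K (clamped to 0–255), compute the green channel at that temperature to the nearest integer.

218

M_in = 10⁶/3479 = 287.44; M_out = 287.44 + (-67) = 220.44.
T_out = 10⁶/220.44 = 4536.4 K → 4540 K; t = 45.4.
G = 99.47·ln 45.4 − 161.1 = 99.47·3.8155 − 161.1 = 218.429.
Rounded: 218.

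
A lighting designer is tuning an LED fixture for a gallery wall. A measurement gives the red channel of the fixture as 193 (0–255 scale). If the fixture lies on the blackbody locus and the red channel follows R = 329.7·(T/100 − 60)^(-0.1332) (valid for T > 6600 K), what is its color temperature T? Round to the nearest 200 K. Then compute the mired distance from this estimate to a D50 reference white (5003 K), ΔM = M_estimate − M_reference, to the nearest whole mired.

-114 mireds

(t − 60)^(-0.1332) = 193/329.7 = 0.58538.
t − 60 = 0.58538^(1/-0.1332) = 0.58538^(-7.508) = 55.713, so t = 115.713.
T = 100·t = 11571 K → 11600 K to the nearest 200 K.
M_estimate = 10⁶/11600 = 86.21; M_reference = 10⁶/5003 = 199.88.
ΔM = 86.21 − 199.88 = -113.67 → -114 mireds.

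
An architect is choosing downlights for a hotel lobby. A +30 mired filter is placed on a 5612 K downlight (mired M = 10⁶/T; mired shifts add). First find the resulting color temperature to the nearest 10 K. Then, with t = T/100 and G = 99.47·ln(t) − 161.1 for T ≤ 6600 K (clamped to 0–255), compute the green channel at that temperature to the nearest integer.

224

M_in = 10⁶/5612 = 178.19; M_out = 178.19 + (+30) = 208.19.
T_out = 10⁶/208.19 = 4803.3 K → 4800 K; t = 48.
G = 99.47·ln 48 − 161.1 = 99.47·3.8712 − 161.1 = 223.968.
Rounded: 224.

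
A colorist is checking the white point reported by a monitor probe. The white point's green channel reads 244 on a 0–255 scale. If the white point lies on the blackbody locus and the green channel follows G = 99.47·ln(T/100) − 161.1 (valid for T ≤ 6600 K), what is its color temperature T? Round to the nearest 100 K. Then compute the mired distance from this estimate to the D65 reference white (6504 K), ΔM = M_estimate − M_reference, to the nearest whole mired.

+16 mireds

ln t = (244 + 161.1) / 99.47 = 4.0726.
t = e^4.0726 = 58.709.
T = 100·t = 5871 K → 5900 K to the nearest 100 K.
M_estimate = 10⁶/5900 = 169.49; M_reference = 10⁶/6504 = 153.75.
ΔM = 169.49 − 153.75 = 15.74 → +16 mireds.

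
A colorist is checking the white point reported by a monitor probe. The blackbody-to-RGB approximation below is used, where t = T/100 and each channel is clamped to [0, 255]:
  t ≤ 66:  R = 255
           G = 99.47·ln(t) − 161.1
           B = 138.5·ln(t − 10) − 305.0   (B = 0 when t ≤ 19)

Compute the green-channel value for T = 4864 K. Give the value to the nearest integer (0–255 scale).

225

t = 4864/100 = 48.64; the t ≤ 66 branch applies.
G = 99.47·ln 48.64 − 161.1 = 99.47·3.8844 − 161.1 = 225.286.
Rounded: 225.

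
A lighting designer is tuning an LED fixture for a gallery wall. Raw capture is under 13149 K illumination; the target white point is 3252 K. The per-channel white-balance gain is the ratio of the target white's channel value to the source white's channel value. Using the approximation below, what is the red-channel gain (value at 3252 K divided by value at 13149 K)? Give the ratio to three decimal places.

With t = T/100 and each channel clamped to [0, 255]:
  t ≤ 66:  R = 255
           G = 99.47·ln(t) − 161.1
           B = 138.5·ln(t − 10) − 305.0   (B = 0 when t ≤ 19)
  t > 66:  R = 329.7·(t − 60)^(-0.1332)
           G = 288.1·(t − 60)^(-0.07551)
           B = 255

1.366

At 13149 K (t = 131.49):
  R = 329.7·(131.49 − 60)^(-0.1332) = 329.7·71.49^(-0.1332) = 329.7·0.56626 = 186.695.
At 3252 K (t = 32.52):
  R = 255 by definition for t ≤ 66.
Gain = 255.000 / 186.695 = 1.3659 → 1.366.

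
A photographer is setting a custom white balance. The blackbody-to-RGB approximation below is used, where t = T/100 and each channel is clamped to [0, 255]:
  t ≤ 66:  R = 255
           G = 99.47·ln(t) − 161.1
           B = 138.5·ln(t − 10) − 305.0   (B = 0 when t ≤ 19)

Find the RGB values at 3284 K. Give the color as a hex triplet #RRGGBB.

#FFBA80

t = 3284/100 = 32.84; the t ≤ 66 branch applies.
R = 255 by definition for t ≤ 66.
G = 99.47·ln 32.84 − 161.1 = 99.47·3.4916 − 161.1 = 186.214.
B = 138.5·ln(32.84 − 10) − 305.0 = 138.5·ln 22.84 − 305.0 = 138.5·3.1285 − 305.0 = 128.299.
Rounded: (255, 186, 128).
In hex: #FFBA80.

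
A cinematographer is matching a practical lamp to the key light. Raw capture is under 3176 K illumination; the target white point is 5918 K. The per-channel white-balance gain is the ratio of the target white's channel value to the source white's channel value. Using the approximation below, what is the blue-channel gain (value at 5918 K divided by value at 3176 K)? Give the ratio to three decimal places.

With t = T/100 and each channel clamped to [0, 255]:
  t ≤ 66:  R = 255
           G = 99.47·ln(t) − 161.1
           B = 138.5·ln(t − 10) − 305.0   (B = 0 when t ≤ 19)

1.929

At 3176 K (t = 31.76):
  B = 138.5·ln(31.76 − 10) − 305.0 = 138.5·ln 21.76 − 305.0 = 138.5·3.0801 − 305.0 = 121.590.
At 5918 K (t = 59.18):
  B = 138.5·ln(59.18 − 10) − 305.0 = 138.5·ln 49.18 − 305.0 = 138.5·3.8955 − 305.0 = 234.525.
Gain = 234.525 / 121.590 = 1.9288 → 1.929.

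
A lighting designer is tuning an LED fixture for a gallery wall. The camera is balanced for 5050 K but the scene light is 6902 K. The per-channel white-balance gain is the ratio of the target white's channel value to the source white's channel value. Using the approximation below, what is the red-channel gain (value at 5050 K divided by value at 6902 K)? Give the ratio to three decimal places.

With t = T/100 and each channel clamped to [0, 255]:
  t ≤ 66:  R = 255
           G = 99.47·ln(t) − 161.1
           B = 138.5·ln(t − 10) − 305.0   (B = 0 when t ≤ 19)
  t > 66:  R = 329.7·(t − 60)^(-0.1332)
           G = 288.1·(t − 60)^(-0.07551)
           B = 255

At 6902 K (t = 69.02):
  R = 329.7·(69.02 − 60)^(-0.1332) = 329.7·9.02^(-0.1332) = 329.7·0.74605 = 245.972.
At 5050 K (t = 50.5):
  R = 255 by definition for t ≤ 66.
Gain = 255.000 / 245.972 = 1.0367 → 1.037.

1.037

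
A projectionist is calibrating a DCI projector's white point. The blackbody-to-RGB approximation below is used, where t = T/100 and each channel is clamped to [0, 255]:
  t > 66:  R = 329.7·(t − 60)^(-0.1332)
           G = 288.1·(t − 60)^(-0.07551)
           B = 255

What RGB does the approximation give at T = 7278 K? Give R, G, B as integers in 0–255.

R=235, G=238, B=255

t = 7278/100 = 72.78; the t > 66 branch applies.
R = 329.7·(72.78 − 60)^(-0.1332) = 329.7·12.78^(-0.1332) = 329.7·0.71221 = 234.817.
G = 288.1·(72.78 − 60)^(-0.07551) = 288.1·12.78^(-0.07551) = 288.1·0.82498 = 237.678.
B = 255 by definition for t > 66.
Rounded: (235, 238, 255).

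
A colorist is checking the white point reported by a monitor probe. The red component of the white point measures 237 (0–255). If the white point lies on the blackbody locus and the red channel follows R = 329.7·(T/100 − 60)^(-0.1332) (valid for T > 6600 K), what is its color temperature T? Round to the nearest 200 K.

(t − 60)^(-0.1332) = 237/329.7 = 0.71884.
t − 60 = 0.71884^(1/-0.1332) = 0.71884^(-7.508) = 11.922, so t = 71.922.
T = 100·t = 7192 K → 7200 K to the nearest 200 K.

7200 K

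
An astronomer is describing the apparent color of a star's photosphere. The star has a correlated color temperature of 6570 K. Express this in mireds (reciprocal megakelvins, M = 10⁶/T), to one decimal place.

M = 10⁶ / 6570 = 152.207 → 152.2 mireds.

152.2 mireds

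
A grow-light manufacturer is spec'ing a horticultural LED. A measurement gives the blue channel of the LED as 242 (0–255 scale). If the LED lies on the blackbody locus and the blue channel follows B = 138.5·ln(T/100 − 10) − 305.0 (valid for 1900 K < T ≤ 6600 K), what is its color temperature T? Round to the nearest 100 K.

ln(t − 10) = (242 + 305.0) / 138.5 = 3.9495.
t − 10 = e^3.9495 = 51.907, so t = 61.907.
T = 100·t = 6191 K → 6200 K to the nearest 100 K.

6200 K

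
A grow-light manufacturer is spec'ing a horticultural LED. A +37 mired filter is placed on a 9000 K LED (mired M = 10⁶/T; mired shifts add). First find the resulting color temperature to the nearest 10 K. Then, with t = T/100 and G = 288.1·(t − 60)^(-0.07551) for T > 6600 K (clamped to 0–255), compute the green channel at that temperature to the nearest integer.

M_in = 10⁶/9000 = 111.11; M_out = 111.11 + (+37) = 148.11.
T_out = 10⁶/148.11 = 6751.7 K → 6750 K; t = 67.5.
G = 288.1·(67.5 − 60)^(-0.07551) = 288.1·7.5^(-0.07551) = 288.1·0.85886 = 247.439.
Rounded: 247.

247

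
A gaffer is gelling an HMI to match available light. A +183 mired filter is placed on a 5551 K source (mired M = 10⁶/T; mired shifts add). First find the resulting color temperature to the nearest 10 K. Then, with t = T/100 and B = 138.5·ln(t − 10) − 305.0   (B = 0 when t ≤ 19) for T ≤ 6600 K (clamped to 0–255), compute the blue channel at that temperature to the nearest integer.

M_in = 10⁶/5551 = 180.15; M_out = 180.15 + (+183) = 363.15.
T_out = 10⁶/363.15 = 2753.7 K → 2750 K; t = 27.5.
B = 138.5·ln(27.5 − 10) − 305.0 = 138.5·ln 17.5 − 305.0 = 138.5·2.8622 − 305.0 = 91.415.
Rounded: 91.

91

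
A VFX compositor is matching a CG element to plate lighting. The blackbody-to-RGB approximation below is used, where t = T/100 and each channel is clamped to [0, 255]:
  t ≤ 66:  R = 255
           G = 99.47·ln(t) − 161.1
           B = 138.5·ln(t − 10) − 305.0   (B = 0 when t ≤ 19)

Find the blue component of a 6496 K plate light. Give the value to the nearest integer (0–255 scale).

t = 6496/100 = 64.96; the t ≤ 66 branch applies.
B = 138.5·ln(64.96 − 10) − 305.0 = 138.5·ln 54.96 − 305.0 = 138.5·4.0066 − 305.0 = 249.915.
Rounded: 250.

250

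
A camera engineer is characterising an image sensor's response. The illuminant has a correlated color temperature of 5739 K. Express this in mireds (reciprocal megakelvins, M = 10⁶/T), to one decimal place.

174.2 mireds

M = 10⁶ / 5739 = 174.246 → 174.2 mireds.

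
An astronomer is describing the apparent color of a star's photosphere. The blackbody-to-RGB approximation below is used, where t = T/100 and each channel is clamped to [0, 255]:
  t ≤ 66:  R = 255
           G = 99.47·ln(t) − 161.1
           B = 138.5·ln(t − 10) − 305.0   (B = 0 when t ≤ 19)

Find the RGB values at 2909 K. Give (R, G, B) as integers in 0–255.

(255, 174, 103)

t = 2909/100 = 29.09; the t ≤ 66 branch applies.
R = 255 by definition for t ≤ 66.
G = 99.47·ln 29.09 − 161.1 = 99.47·3.3704 − 161.1 = 174.153.
B = 138.5·ln(29.09 − 10) − 305.0 = 138.5·ln 19.09 − 305.0 = 138.5·2.9492 − 305.0 = 103.459.
Rounded: (255, 174, 103).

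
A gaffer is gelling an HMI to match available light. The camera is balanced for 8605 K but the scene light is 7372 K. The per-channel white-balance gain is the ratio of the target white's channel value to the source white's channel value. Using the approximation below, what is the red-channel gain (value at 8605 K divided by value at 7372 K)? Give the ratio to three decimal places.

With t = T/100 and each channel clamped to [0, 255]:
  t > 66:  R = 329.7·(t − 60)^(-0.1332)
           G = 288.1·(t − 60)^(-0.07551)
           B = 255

At 7372 K (t = 73.72):
  R = 329.7·(73.72 − 60)^(-0.1332) = 329.7·13.72^(-0.1332) = 329.7·0.70551 = 232.607.
At 8605 K (t = 86.05):
  R = 329.7·(86.05 − 60)^(-0.1332) = 329.7·26.05^(-0.1332) = 329.7·0.64776 = 213.567.
Gain = 213.567 / 232.607 = 0.9181 → 0.918.

0.918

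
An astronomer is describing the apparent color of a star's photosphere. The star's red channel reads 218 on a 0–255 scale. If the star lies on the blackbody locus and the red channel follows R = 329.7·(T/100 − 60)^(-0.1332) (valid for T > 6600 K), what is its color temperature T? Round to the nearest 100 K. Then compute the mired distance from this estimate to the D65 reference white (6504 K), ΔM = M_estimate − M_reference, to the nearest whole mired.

(t − 60)^(-0.1332) = 218/329.7 = 0.66121.
t − 60 = 0.66121^(1/-0.1332) = 0.66121^(-7.508) = 22.326, so t = 82.326.
T = 100·t = 8233 K → 8200 K to the nearest 100 K.
M_estimate = 10⁶/8200 = 121.95; M_reference = 10⁶/6504 = 153.75.
ΔM = 121.95 − 153.75 = -31.80 → -32 mireds.

-32 mireds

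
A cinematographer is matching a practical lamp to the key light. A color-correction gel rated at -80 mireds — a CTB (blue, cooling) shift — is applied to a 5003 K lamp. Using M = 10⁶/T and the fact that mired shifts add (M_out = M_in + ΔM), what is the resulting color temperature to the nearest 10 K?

M_in = 10⁶/5003 = 199.88 mireds.
M_out = 199.88 + (-80) = 119.88 mireds.
T_out = 10⁶/119.88 = 8341.7 K → 8340 K.

8340 K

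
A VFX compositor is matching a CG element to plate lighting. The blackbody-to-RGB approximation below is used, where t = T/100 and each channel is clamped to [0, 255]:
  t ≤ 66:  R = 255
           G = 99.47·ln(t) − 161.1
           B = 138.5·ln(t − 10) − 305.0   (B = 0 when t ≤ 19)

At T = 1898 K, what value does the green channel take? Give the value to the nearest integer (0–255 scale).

132

t = 1898/100 = 18.98; the t ≤ 66 branch applies.
G = 99.47·ln 18.98 − 161.1 = 99.47·2.9434 − 161.1 = 131.679.
Rounded: 132.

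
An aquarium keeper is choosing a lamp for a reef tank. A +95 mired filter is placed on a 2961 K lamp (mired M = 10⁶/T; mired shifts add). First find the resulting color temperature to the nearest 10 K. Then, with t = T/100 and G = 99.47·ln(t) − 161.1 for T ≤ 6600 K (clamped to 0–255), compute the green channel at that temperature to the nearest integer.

M_in = 10⁶/2961 = 337.72; M_out = 337.72 + (+95) = 432.72.
T_out = 10⁶/432.72 = 2310.9 K → 2310 K; t = 23.1.
G = 99.47·ln 23.1 − 161.1 = 99.47·3.1398 − 161.1 = 151.219.
Rounded: 151.

151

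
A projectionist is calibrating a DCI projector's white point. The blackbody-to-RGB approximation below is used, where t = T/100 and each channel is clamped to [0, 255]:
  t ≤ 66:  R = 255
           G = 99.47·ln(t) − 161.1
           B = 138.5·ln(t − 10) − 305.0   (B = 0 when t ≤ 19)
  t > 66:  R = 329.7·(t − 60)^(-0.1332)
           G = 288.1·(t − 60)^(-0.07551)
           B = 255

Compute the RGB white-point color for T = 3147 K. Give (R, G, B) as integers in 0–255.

(255, 182, 120)

t = 3147/100 = 31.47; the t ≤ 66 branch applies.
R = 255 by definition for t ≤ 66.
G = 99.47·ln 31.47 − 161.1 = 99.47·3.4490 − 161.1 = 181.975.
B = 138.5·ln(31.47 − 10) − 305.0 = 138.5·ln 21.47 − 305.0 = 138.5·3.0667 − 305.0 = 119.732.
Rounded: (255, 182, 120).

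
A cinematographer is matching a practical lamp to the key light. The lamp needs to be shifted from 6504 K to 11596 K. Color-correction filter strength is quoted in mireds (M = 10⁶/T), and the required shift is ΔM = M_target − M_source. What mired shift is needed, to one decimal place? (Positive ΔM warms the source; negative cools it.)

M_source = 10⁶/6504 = 153.752; M_target = 10⁶/11596 = 86.237.
ΔM = 86.237 − 153.752 = -67.515 → -67.5 mireds, a cooling shift.

-67.5 mireds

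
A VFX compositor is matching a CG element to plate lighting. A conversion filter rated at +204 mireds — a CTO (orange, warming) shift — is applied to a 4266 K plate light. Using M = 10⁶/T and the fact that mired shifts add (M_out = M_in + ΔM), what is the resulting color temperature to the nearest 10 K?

2280 K

M_in = 10⁶/4266 = 234.41 mireds.
M_out = 234.41 + (+204) = 438.41 mireds.
T_out = 10⁶/438.41 = 2281.0 K → 2280 K.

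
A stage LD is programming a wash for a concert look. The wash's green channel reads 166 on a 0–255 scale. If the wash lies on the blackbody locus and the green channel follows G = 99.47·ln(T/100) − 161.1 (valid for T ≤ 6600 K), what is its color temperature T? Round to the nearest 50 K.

ln t = (166 + 161.1) / 99.47 = 3.2884.
t = e^3.2884 = 26.801.
T = 100·t = 2680 K → 2700 K to the nearest 50 K.

2700 K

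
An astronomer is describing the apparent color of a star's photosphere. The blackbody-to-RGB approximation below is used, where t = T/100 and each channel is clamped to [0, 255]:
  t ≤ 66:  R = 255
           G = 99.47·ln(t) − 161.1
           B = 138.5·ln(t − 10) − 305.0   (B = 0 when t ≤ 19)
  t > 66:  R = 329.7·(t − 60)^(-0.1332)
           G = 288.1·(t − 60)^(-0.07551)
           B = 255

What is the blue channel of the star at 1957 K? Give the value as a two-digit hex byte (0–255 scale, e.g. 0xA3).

0x08

t = 1957/100 = 19.57; the t ≤ 66 branch applies.
B = 138.5·ln(19.57 − 10) − 305.0 = 138.5·ln 9.57 − 305.0 = 138.5·2.2586 − 305.0 = 7.821.
Rounded: 8; in hex, 0x08.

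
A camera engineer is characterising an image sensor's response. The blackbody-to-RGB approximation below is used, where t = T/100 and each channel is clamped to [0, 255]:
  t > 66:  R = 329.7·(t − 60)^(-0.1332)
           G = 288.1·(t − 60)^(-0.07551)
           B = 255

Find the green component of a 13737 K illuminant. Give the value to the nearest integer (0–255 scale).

207

t = 13737/100 = 137.37; the t > 66 branch applies.
G = 288.1·(137.37 − 60)^(-0.07551) = 288.1·77.37^(-0.07551) = 288.1·0.72010 = 207.461.
Rounded: 207.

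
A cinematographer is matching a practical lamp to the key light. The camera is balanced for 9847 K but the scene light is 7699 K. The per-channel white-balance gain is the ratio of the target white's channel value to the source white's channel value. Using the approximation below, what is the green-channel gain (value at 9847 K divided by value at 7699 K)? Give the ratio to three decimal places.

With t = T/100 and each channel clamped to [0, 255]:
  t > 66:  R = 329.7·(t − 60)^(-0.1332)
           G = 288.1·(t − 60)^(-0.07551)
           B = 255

0.940

At 7699 K (t = 76.99):
  G = 288.1·(76.99 − 60)^(-0.07551) = 288.1·16.99^(-0.07551) = 288.1·0.80744 = 232.622.
At 9847 K (t = 98.47):
  G = 288.1·(98.47 − 60)^(-0.07551) = 288.1·38.47^(-0.07551) = 288.1·0.75911 = 218.701.
Gain = 218.701 / 232.622 = 0.9402 → 0.940.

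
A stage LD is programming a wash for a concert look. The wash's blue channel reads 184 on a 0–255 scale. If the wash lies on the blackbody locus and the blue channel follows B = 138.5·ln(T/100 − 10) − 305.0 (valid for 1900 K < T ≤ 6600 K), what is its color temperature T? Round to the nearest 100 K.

4400 K

ln(t − 10) = (184 + 305.0) / 138.5 = 3.5307.
t − 10 = e^3.5307 = 34.147, so t = 44.147.
T = 100·t = 4415 K → 4400 K to the nearest 100 K.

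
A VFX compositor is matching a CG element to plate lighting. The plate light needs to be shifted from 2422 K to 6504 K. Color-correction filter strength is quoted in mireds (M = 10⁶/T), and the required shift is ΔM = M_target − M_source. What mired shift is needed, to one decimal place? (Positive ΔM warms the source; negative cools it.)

M_source = 10⁶/2422 = 412.882; M_target = 10⁶/6504 = 153.752.
ΔM = 153.752 − 412.882 = -259.130 → -259.1 mireds, a cooling shift.

-259.1 mireds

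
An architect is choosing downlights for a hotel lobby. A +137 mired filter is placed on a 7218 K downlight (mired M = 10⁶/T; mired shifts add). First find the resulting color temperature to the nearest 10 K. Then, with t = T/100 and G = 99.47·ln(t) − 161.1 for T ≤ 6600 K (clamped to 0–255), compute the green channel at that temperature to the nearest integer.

196

M_in = 10⁶/7218 = 138.54; M_out = 138.54 + (+137) = 275.54.
T_out = 10⁶/275.54 = 3629.2 K → 3630 K; t = 36.3.
G = 99.47·ln 36.3 − 161.1 = 99.47·3.5918 − 161.1 = 196.178.
Rounded: 196.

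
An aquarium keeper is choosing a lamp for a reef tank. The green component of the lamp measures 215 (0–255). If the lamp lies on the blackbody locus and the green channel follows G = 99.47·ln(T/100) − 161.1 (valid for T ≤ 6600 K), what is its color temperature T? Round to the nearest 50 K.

ln t = (215 + 161.1) / 99.47 = 3.7810.
t = e^3.7810 = 43.862.
T = 100·t = 4386 K → 4400 K to the nearest 50 K.

4400 K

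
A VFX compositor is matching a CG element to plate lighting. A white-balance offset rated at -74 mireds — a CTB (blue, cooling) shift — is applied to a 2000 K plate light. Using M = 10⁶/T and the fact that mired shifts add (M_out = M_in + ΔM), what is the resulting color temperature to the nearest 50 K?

2350 K

M_in = 10⁶/2000 = 500.00 mireds.
M_out = 500.00 + (-74) = 426.00 mireds.
T_out = 10⁶/426.00 = 2347.4 K → 2350 K.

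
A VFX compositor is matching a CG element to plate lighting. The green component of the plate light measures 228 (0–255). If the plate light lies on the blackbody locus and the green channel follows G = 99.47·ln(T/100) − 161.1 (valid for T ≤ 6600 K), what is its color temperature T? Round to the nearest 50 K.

5000 K

ln t = (228 + 161.1) / 99.47 = 3.9117.
t = e^3.9117 = 49.985.
T = 100·t = 4999 K → 5000 K to the nearest 50 K.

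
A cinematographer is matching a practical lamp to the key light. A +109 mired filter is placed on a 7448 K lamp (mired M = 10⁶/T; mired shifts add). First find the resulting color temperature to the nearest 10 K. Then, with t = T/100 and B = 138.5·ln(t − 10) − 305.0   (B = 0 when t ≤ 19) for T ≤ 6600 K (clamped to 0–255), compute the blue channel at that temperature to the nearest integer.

M_in = 10⁶/7448 = 134.26; M_out = 134.26 + (+109) = 243.26.
T_out = 10⁶/243.26 = 4110.8 K → 4110 K; t = 41.1.
B = 138.5·ln(41.1 − 10) − 305.0 = 138.5·ln 31.1 − 305.0 = 138.5·3.4372 − 305.0 = 171.053.
Rounded: 171.

171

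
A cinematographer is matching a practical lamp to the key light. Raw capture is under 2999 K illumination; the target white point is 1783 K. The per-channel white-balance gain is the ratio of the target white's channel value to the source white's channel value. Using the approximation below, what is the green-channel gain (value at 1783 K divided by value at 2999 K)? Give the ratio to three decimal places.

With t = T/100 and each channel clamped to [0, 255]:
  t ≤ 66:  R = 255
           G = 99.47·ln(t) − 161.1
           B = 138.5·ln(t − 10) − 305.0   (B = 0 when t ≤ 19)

At 2999 K (t = 29.99):
  G = 99.47·ln 29.99 − 161.1 = 99.47·3.4009 − 161.1 = 177.184.
At 1783 K (t = 17.83):
  G = 99.47·ln 17.83 − 161.1 = 99.47·2.8809 − 161.1 = 125.461.
Gain = 125.461 / 177.184 = 0.7081 → 0.708.

0.708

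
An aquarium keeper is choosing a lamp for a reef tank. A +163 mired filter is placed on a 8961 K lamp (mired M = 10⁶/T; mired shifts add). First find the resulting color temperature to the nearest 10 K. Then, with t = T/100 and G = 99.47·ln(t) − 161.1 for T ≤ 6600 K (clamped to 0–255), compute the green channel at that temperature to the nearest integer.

196

M_in = 10⁶/8961 = 111.59; M_out = 111.59 + (+163) = 274.59.
T_out = 10⁶/274.59 = 3641.7 K → 3640 K; t = 36.4.
G = 99.47·ln 36.4 − 161.1 = 99.47·3.5946 − 161.1 = 196.452.
Rounded: 196.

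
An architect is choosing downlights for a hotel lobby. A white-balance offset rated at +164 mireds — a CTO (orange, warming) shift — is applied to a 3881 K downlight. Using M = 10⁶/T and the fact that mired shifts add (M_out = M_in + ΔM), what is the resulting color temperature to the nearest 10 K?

2370 K

M_in = 10⁶/3881 = 257.67 mireds.
M_out = 257.67 + (+164) = 421.67 mireds.
T_out = 10⁶/421.67 = 2371.5 K → 2370 K.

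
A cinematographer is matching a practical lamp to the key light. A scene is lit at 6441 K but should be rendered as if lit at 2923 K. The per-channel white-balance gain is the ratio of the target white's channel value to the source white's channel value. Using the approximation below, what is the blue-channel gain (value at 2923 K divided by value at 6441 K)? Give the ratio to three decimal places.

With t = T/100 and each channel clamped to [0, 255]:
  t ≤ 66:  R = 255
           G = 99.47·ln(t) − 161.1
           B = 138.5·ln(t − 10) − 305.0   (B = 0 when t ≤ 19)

At 6441 K (t = 64.41):
  B = 138.5·ln(64.41 − 10) − 305.0 = 138.5·ln 54.41 − 305.0 = 138.5·3.9965 − 305.0 = 248.522.
At 2923 K (t = 29.23):
  B = 138.5·ln(29.23 − 10) − 305.0 = 138.5·ln 19.23 − 305.0 = 138.5·2.9565 − 305.0 = 104.471.
Gain = 104.471 / 248.522 = 0.4204 → 0.420.

0.420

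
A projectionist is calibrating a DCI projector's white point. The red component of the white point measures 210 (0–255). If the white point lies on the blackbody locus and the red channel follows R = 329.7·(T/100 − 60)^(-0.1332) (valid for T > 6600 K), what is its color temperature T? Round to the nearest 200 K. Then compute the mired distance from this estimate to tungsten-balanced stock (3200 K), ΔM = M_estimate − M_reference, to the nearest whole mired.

-201 mireds

(t − 60)^(-0.1332) = 210/329.7 = 0.63694.
t − 60 = 0.63694^(1/-0.1332) = 0.63694^(-7.508) = 29.561, so t = 89.561.
T = 100·t = 8956 K → 9000 K to the nearest 200 K.
M_estimate = 10⁶/9000 = 111.11; M_reference = 10⁶/3200 = 312.50.
ΔM = 111.11 − 312.50 = -201.39 → -201 mireds.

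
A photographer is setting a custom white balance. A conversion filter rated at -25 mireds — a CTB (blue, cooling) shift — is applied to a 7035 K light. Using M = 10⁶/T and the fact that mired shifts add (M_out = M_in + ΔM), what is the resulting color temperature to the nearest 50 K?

M_in = 10⁶/7035 = 142.15 mireds.
M_out = 142.15 + (-25) = 117.15 mireds.
T_out = 10⁶/117.15 = 8536.3 K → 8550 K.

8550 K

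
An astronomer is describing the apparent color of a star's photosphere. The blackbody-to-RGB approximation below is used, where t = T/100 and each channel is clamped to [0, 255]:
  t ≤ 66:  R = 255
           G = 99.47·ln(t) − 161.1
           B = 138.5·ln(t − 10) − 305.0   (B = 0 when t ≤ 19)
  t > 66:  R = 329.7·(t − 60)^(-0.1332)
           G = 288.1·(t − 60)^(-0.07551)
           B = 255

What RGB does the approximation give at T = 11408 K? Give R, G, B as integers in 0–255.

R=194, G=213, B=255

t = 11408/100 = 114.08; the t > 66 branch applies.
R = 329.7·(114.08 − 60)^(-0.1332) = 329.7·54.08^(-0.1332) = 329.7·0.58771 = 193.766.
G = 288.1·(114.08 − 60)^(-0.07551) = 288.1·54.08^(-0.07551) = 288.1·0.73984 = 213.148.
B = 255 by definition for t > 66.
Rounded: (194, 213, 255).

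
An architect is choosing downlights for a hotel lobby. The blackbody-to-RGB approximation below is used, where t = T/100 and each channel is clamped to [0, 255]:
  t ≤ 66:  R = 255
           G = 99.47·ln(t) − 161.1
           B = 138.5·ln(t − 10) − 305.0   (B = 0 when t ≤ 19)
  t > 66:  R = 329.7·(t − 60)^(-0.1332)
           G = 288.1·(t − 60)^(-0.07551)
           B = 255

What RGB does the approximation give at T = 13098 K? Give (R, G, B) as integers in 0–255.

t = 13098/100 = 130.98; the t > 66 branch applies.
R = 329.7·(130.98 − 60)^(-0.1332) = 329.7·70.98^(-0.1332) = 329.7·0.56680 = 186.873.
G = 288.1·(130.98 − 60)^(-0.07551) = 288.1·70.98^(-0.07551) = 288.1·0.72480 = 208.816.
B = 255 by definition for t > 66.
Rounded: (187, 209, 255).

(187, 209, 255)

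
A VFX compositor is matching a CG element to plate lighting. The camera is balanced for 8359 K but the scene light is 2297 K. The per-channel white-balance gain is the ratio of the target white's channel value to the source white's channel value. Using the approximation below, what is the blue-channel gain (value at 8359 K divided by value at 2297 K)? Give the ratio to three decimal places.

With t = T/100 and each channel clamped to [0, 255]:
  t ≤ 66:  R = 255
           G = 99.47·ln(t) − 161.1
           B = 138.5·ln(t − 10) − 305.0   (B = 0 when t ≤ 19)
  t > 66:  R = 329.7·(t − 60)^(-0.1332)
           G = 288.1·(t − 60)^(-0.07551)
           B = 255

At 2297 K (t = 22.97):
  B = 138.5·ln(22.97 − 10) − 305.0 = 138.5·ln 12.97 − 305.0 = 138.5·2.5626 − 305.0 = 49.926.
At 8359 K (t = 83.59):
  B = 255 by definition for t > 66.
Gain = 255.000 / 49.926 = 5.1076 → 5.108.

5.108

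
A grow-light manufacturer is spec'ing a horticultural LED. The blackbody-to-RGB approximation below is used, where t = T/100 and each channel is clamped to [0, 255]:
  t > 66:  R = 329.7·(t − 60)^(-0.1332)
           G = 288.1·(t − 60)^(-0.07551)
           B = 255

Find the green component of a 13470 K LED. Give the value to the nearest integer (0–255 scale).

t = 13470/100 = 134.7; the t > 66 branch applies.
G = 288.1·(134.7 − 60)^(-0.07551) = 288.1·74.7^(-0.07551) = 288.1·0.72201 = 208.012.
Rounded: 208.

208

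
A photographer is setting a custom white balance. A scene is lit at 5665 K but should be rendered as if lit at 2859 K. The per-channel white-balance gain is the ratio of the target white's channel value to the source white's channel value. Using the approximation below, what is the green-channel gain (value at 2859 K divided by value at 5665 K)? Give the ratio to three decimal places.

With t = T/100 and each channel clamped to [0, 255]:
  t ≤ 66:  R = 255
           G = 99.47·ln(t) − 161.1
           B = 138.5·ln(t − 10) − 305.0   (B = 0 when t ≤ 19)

At 5665 K (t = 56.65):
  G = 99.47·ln 56.65 − 161.1 = 99.47·4.0369 − 161.1 = 240.450.
At 2859 K (t = 28.59):
  G = 99.47·ln 28.59 − 161.1 = 99.47·3.3531 − 161.1 = 172.429.
Gain = 172.429 / 240.450 = 0.7171 → 0.717.

0.717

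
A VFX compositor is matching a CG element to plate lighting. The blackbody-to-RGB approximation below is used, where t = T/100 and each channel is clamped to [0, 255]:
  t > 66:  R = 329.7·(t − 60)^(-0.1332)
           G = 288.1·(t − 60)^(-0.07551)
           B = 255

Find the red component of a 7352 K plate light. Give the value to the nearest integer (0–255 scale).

233

t = 7352/100 = 73.52; the t > 66 branch applies.
R = 329.7·(73.52 − 60)^(-0.1332) = 329.7·13.52^(-0.1332) = 329.7·0.70689 = 233.063.
Rounded: 233.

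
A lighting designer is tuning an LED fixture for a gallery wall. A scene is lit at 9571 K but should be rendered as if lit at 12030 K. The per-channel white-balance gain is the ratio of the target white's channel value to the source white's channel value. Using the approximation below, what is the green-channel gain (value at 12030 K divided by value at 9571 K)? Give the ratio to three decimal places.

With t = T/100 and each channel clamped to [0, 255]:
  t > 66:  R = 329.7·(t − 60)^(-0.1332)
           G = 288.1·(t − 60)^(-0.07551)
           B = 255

At 9571 K (t = 95.71):
  G = 288.1·(95.71 − 60)^(-0.07551) = 288.1·35.71^(-0.07551) = 288.1·0.76339 = 219.934.
At 12030 K (t = 120.3):
  G = 288.1·(120.3 − 60)^(-0.07551) = 288.1·60.3^(-0.07551) = 288.1·0.73378 = 211.403.
Gain = 211.403 / 219.934 = 0.9612 → 0.961.

0.961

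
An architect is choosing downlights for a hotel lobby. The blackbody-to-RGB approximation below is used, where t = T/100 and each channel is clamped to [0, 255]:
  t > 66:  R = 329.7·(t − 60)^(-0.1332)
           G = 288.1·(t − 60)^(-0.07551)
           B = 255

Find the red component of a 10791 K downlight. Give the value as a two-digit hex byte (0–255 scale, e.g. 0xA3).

t = 10791/100 = 107.91; the t > 66 branch applies.
R = 329.7·(107.91 − 60)^(-0.1332) = 329.7·47.91^(-0.1332) = 329.7·0.59727 = 196.918.
Rounded: 197; in hex, 0xC5.

0xC5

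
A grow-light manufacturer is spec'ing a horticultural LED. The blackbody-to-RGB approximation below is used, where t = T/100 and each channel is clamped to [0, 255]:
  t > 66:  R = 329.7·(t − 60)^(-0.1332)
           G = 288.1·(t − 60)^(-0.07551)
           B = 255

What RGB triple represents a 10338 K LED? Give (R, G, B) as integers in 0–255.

(200, 217, 255)

t = 10338/100 = 103.38; the t > 66 branch applies.
R = 329.7·(103.38 − 60)^(-0.1332) = 329.7·43.38^(-0.1332) = 329.7·0.60522 = 199.541.
G = 288.1·(103.38 − 60)^(-0.07551) = 288.1·43.38^(-0.07551) = 288.1·0.75226 = 216.726.
B = 255 by definition for t > 66.
Rounded: (200, 217, 255).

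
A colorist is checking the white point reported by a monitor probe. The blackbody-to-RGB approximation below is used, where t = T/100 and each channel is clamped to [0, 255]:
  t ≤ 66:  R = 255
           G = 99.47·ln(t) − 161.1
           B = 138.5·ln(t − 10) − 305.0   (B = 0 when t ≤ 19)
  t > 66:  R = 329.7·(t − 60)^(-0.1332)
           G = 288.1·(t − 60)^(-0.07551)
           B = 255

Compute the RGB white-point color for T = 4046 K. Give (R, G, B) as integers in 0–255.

t = 4046/100 = 40.46; the t ≤ 66 branch applies.
R = 255 by definition for t ≤ 66.
G = 99.47·ln 40.46 − 161.1 = 99.47·3.7003 − 161.1 = 206.970.
B = 138.5·ln(40.46 − 10) − 305.0 = 138.5·ln 30.46 − 305.0 = 138.5·3.4164 − 305.0 = 168.173.
Rounded: (255, 207, 168).

(255, 207, 168)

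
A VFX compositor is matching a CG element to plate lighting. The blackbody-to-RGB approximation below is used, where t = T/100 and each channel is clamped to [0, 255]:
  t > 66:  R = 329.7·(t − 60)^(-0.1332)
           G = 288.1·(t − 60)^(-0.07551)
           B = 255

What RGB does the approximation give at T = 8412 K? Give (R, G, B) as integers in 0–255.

t = 8412/100 = 84.12; the t > 66 branch applies.
R = 329.7·(84.12 − 60)^(-0.1332) = 329.7·24.12^(-0.1332) = 329.7·0.65444 = 215.768.
G = 288.1·(84.12 − 60)^(-0.07551) = 288.1·24.12^(-0.07551) = 288.1·0.78635 = 226.548.
B = 255 by definition for t > 66.
Rounded: (216, 227, 255).

(216, 227, 255)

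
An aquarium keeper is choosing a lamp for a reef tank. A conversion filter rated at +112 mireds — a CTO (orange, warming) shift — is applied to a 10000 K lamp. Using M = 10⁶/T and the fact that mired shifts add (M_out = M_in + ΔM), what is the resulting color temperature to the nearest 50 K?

M_in = 10⁶/10000 = 100.00 mireds.
M_out = 100.00 + (+112) = 212.00 mireds.
T_out = 10⁶/212.00 = 4717.0 K → 4700 K.

4700 K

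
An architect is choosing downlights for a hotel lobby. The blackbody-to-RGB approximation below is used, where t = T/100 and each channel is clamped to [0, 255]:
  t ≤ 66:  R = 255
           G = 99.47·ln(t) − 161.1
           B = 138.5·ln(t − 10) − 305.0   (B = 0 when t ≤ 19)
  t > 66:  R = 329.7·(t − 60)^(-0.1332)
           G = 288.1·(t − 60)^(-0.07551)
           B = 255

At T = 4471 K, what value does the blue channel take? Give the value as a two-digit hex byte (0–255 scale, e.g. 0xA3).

t = 4471/100 = 44.71; the t ≤ 66 branch applies.
B = 138.5·ln(44.71 − 10) − 305.0 = 138.5·ln 34.71 − 305.0 = 138.5·3.5470 − 305.0 = 186.263.
Rounded: 186; in hex, 0xBA.

0xBA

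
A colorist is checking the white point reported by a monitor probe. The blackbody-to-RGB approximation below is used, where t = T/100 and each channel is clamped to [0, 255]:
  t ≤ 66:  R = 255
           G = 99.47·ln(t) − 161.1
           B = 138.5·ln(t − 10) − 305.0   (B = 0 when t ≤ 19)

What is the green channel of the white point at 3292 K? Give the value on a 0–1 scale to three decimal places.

t = 3292/100 = 32.92; the t ≤ 66 branch applies.
G = 99.47·ln 32.92 − 161.1 = 99.47·3.4941 − 161.1 = 186.456.
On a 0–1 scale: 186.456/255 = 0.7312 → 0.731.

0.731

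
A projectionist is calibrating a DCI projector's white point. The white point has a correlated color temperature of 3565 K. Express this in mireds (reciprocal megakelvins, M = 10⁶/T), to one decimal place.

280.5 mireds

M = 10⁶ / 3565 = 280.505 → 280.5 mireds.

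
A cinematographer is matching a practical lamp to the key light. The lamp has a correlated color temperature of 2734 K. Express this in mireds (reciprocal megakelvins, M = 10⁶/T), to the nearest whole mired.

366 mireds

M = 10⁶ / 2734 = 365.764 → 366 mireds.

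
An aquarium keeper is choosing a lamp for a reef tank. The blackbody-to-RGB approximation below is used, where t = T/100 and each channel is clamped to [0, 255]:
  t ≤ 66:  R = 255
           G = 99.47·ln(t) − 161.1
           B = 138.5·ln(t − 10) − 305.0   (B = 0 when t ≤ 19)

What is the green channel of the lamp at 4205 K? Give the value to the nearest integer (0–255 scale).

t = 4205/100 = 42.05; the t ≤ 66 branch applies.
G = 99.47·ln 42.05 − 161.1 = 99.47·3.7389 − 161.1 = 210.804.
Rounded: 211.

211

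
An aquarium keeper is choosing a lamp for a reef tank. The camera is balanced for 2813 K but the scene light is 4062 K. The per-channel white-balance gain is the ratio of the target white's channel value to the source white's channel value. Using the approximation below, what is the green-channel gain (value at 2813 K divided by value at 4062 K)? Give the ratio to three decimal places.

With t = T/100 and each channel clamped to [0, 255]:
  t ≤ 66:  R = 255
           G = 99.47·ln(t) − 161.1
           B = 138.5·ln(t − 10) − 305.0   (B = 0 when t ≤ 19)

0.824

At 4062 K (t = 40.62):
  G = 99.47·ln 40.62 − 161.1 = 99.47·3.7043 − 161.1 = 207.363.
At 2813 K (t = 28.13):
  G = 99.47·ln 28.13 − 161.1 = 99.47·3.3368 − 161.1 = 170.815.
Gain = 170.815 / 207.363 = 0.8238 → 0.824.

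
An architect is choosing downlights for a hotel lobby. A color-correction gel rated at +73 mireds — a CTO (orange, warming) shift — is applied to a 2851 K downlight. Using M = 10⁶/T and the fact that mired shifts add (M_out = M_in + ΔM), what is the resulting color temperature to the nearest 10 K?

M_in = 10⁶/2851 = 350.75 mireds.
M_out = 350.75 + (+73) = 423.75 mireds.
T_out = 10⁶/423.75 = 2359.9 K → 2360 K.

2360 K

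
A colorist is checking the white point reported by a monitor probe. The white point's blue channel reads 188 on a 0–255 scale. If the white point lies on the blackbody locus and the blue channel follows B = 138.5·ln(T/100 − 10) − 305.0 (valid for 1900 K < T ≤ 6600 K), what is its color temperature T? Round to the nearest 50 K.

ln(t − 10) = (188 + 305.0) / 138.5 = 3.5596.
t − 10 = e^3.5596 = 35.148, so t = 45.148.
T = 100·t = 4515 K → 4500 K to the nearest 50 K.

4500 K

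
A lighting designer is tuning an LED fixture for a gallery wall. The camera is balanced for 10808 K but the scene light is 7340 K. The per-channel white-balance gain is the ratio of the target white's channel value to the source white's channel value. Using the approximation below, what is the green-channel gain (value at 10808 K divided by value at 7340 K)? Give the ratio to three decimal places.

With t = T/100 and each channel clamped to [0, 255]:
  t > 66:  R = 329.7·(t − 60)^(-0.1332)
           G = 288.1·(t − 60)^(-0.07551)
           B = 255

0.908

At 7340 K (t = 73.4):
  G = 288.1·(73.4 − 60)^(-0.07551) = 288.1·13.4^(-0.07551) = 288.1·0.82204 = 236.829.
At 10808 K (t = 108.08):
  G = 288.1·(108.08 − 60)^(-0.07551) = 288.1·48.08^(-0.07551) = 288.1·0.74644 = 215.049.
Gain = 215.049 / 236.829 = 0.9080 → 0.908.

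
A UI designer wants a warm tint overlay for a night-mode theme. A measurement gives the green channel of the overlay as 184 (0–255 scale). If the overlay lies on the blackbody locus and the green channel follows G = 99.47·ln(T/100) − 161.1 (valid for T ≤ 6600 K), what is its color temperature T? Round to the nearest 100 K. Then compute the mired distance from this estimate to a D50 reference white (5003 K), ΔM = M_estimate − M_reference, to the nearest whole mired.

ln t = (184 + 161.1) / 99.47 = 3.4694.
t = e^3.4694 = 32.117.
T = 100·t = 3212 K → 3200 K to the nearest 100 K.
M_estimate = 10⁶/3200 = 312.50; M_reference = 10⁶/5003 = 199.88.
ΔM = 312.50 − 199.88 = 112.62 → +113 mireds.

+113 mireds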